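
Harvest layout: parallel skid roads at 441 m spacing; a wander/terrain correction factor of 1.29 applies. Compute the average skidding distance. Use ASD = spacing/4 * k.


Formula: ASD = (spacing / 4) * correction
Uncorrected distance = spacing / 4 = 441 / 4 = 110.25 m
ASD = 110.25 * 1.29 = 142 m

142


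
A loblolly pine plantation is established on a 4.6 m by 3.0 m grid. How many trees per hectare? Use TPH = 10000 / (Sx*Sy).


Formula: TPH = 10000 m^2/ha / (spacing_x * spacing_y)
Area per tree = 4.6 m * 3.0 m = 13.8 m^2
TPH = 10000 / 13.8 = 725 trees/ha

725


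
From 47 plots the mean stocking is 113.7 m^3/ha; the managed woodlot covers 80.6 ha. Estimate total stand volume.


Formula: Total Volume = Mean Volume per ha * Total Area
Total Volume = 113.7 m^3/ha * 80.6 ha
Total Volume = 9164 m^3

9164


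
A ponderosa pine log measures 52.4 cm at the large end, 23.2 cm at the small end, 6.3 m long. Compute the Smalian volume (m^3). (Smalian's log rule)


Smalian: V = (A1 + A2)/2 * L,  A = pi*(D/200)^2
A1 = pi*(52.4/200)^2 = 0.215651 m^2
A2 = pi*(23.2/200)^2 = 0.042273 m^2
V = (0.215651+0.042273)/2*6.3 = 0.8125 m^3

0.8125


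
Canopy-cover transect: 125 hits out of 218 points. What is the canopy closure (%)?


Formula: Canopy closure = covered points / total points * 100
Closure = 125 / 218 * 100
Closure = 0.5734 * 100 = 57.3%

57.3


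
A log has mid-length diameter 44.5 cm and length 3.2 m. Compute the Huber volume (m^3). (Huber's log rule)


Huber: V = Am * L,  Am = pi*(Dm/200)^2
Am = pi*(44.5/200)^2 = 0.155528 m^2
V = 0.155528*3.2 = 0.4977 m^3

0.4977


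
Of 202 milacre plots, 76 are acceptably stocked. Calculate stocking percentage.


Formula: Stocking % = stocked plots / total plots * 100
Stocking = 76 / 202 * 100
Stocking = 0.3762 * 100 = 37.6%

37.6


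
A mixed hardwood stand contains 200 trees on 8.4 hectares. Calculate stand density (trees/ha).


Formula: Stand Density = N_trees / Area_ha
Density = 200 trees / 8.4 ha
Density = 24 trees/ha

24


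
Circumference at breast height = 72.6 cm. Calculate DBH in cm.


Formula: DBH = C / pi
DBH = 72.6 / pi
pi = 3.14159...
DBH = 23.1 cm

23.1


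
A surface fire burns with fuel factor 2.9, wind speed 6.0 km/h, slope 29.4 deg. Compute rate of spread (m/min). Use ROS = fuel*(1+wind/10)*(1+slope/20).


Formula: ROS = fuel * (1 + wind/10) * (1 + slope/20)
Wind factor = 1 + 6.0/10 = 1.6
Slope factor = 1 + 29.4/20 = 2.47
ROS = 2.9 * 1.6 * 2.47 = 11.46 m/min

11.46


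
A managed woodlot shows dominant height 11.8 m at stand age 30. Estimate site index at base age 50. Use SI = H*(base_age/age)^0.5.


Formula: SI = H_dom * (base_age / age)^0.5
Age ratio = 50 / 30 = 1.66667
sqrt(age_ratio) = 1.29099
SI = 11.8 * 1.29099 = 15.2 m

15.2


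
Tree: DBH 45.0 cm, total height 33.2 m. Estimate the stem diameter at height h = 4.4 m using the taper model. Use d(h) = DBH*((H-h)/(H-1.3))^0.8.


Taper: d(h) = DBH * ((H - h) / (H - 1.3))^0.8
Numerator = H - h = 33.2 - 4.4 = 28.8 m
Denominator = H - 1.3 = 33.2 - 1.3 = 31.9 m
Ratio = 28.8 / 31.9 = 0.90282
d = 45.0 * 0.90282^0.8 = 41.5 cm

41.5


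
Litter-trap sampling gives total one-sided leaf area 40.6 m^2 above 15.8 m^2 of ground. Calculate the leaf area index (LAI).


Formula: LAI = total leaf area / ground area  (dimensionless)
LAI = 40.6 m^2 / 15.8 m^2
LAI = 2.57

2.57


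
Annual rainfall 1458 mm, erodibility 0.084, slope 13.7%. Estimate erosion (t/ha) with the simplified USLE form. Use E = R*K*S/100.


Formula: E = R * K * S / 100  (simplified USLE)
R * K = 1458 * 0.084 = 122.472
E = 122.472 * 13.7 / 100 = 16.78 t/ha

16.78


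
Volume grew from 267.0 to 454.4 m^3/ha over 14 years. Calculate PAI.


Formula: PAI = (V_T2 - V_T1) / (T2 - T1)
Volume increment = 454.4 - 267.0 = 187.4 m^3/ha
PAI = 187.4 / 14 = 13.39 m^3/ha/year

13.39


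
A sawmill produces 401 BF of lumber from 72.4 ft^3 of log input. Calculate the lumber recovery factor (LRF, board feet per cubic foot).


Formula: LRF = Lumber Output (BF) / Log Input (ft^3)
LRF = 401 BF / 72.4 ft^3
LRF = 5.54 BF/ft^3

5.54


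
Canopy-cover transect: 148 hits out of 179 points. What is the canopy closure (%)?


Formula: Canopy closure = covered points / total points * 100
Closure = 148 / 179 * 100
Closure = 0.8268 * 100 = 82.7%

82.7


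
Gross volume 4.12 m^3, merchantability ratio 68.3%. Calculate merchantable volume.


Formula: MV = V_total * (merchantable_pct / 100)
Merchantable fraction = 68.3% / 100 = 0.683
MV = 4.12 m^3 * 0.683 = 2.814 m^3

2.814


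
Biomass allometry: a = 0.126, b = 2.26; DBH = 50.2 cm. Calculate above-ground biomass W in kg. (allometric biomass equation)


Formula: W = a * DBH^b  (allometric power law)
DBH^b = 50.2^2.26 = 6975.7419
W = 0.126 * 6975.7419 = 878.9 kg

878.9


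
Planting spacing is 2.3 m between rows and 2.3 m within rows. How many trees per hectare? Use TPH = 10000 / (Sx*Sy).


Formula: TPH = 10000 m^2/ha / (spacing_x * spacing_y)
Area per tree = 2.3 m * 2.3 m = 5.29 m^2
TPH = 10000 / 5.29 = 1890 trees/ha

1890


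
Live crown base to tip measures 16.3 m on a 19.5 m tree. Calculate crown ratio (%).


Formula: Crown Ratio = (Crown Length / Total Height) * 100
CR = (16.3 m / 19.5 m) * 100
CR = 0.8359 * 100 = 83.6%

83.6


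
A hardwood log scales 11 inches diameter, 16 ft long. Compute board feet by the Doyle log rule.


Doyle: BF = (D - 4)^2 * L / 16
Adjusted diameter = 11 - 4 = 7 in
(D-4)^2 = 7^2 = 49
BF = 49 * 16 / 16 = 49 BF

49


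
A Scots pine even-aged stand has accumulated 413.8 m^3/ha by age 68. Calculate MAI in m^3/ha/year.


Formula: MAI = Total Volume / Stand Age
MAI = 413.8 m^3/ha / 68 years
MAI = 6.09 m^3/ha/year

6.09


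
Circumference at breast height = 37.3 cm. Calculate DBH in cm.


Formula: DBH = C / pi
DBH = 37.3 / pi
pi = 3.14159...
DBH = 11.9 cm

11.9


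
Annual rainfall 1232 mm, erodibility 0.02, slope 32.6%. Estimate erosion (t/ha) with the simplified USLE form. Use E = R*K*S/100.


Formula: E = R * K * S / 100  (simplified USLE)
R * K = 1232 * 0.02 = 24.64
E = 24.64 * 32.6 / 100 = 8.03 t/ha

8.03


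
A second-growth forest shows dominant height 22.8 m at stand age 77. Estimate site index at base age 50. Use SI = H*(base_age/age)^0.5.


Formula: SI = H_dom * (base_age / age)^0.5
Age ratio = 50 / 77 = 0.64935
sqrt(age_ratio) = 0.80582
SI = 22.8 * 0.80582 = 18.4 m

18.4


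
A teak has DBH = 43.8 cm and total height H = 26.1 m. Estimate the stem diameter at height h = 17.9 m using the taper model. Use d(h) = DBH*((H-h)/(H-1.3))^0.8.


Taper: d(h) = DBH * ((H - h) / (H - 1.3))^0.8
Numerator = H - h = 26.1 - 17.9 = 8.2 m
Denominator = H - 1.3 = 26.1 - 1.3 = 24.8 m
Ratio = 8.2 / 24.8 = 0.33065
d = 43.8 * 0.33065^0.8 = 18.1 cm

18.1


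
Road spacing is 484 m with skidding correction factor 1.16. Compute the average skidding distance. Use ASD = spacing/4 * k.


Formula: ASD = (spacing / 4) * correction
Uncorrected distance = spacing / 4 = 484 / 4 = 121 m
ASD = 121 * 1.16 = 140 m

140


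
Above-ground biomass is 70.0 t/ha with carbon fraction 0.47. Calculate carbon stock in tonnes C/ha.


Formula: Carbon Stock = Biomass * Carbon Fraction
C = 70.0 t/ha * 0.47
C = 32.9 t C/ha

32.9


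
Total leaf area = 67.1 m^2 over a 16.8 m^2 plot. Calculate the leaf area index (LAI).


Formula: LAI = total leaf area / ground area  (dimensionless)
LAI = 67.1 m^2 / 16.8 m^2
LAI = 3.99

3.99


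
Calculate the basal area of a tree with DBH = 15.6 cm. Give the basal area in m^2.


Formula: BA = pi * (DBH/2)^2 / 10000  (cm^2 to m^2)
Radius = DBH/2 = 15.6/2 = 7.8 cm
BA = pi * 7.8^2 / 10000
   = 191.1345 cm^2 / 10000
   = 0.0191 m^2

0.0191


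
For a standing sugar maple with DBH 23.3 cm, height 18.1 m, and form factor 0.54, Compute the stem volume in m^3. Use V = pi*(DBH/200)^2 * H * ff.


Formula: V = pi * (DBH/200)^2 * H * ff
Radius = DBH/200 = 23.3/200 = 0.1165 m
Radius^2 = 0.1165^2 = 0.01357225 m^2
V = pi * 0.01357225 * 18.1 * 0.54
V = 0.417 m^3

0.417


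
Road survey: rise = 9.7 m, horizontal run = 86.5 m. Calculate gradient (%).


Formula: Gradient = rise / run * 100
Gradient = 9.7 / 86.5 * 100 = 11.2%

11.2


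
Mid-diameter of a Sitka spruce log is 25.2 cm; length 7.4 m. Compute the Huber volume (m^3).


Huber: V = Am * L,  Am = pi*(Dm/200)^2
Am = pi*(25.2/200)^2 = 0.049876 m^2
V = 0.049876*7.4 = 0.3691 m^3

0.3691


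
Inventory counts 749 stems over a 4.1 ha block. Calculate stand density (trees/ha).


Formula: Stand Density = N_trees / Area_ha
Density = 749 trees / 4.1 ha
Density = 183 trees/ha

183


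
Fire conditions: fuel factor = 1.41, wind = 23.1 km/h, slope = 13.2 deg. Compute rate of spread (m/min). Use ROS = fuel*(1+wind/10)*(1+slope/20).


Formula: ROS = fuel * (1 + wind/10) * (1 + slope/20)
Wind factor = 1 + 23.1/10 = 3.31
Slope factor = 1 + 13.2/20 = 1.66
ROS = 1.41 * 3.31 * 1.66 = 7.75 m/min

7.75


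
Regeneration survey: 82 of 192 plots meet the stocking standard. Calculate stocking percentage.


Formula: Stocking % = stocked plots / total plots * 100
Stocking = 82 / 192 * 100
Stocking = 0.4271 * 100 = 42.7%

42.7


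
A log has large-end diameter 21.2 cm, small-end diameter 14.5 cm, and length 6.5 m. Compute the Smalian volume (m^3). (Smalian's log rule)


Smalian: V = (A1 + A2)/2 * L,  A = pi*(D/200)^2
A1 = pi*(21.2/200)^2 = 0.035299 m^2
A2 = pi*(14.5/200)^2 = 0.016513 m^2
V = (0.035299+0.016513)/2*6.5 = 0.1684 m^3

0.1684


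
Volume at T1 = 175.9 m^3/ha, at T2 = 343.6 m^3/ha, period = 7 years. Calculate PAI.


Formula: PAI = (V_T2 - V_T1) / (T2 - T1)
Volume increment = 343.6 - 175.9 = 167.7 m^3/ha
PAI = 167.7 / 7 = 23.96 m^3/ha/year

23.96


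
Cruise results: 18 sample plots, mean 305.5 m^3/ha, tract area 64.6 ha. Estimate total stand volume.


Formula: Total Volume = Mean Volume per ha * Total Area
Total Volume = 305.5 m^3/ha * 64.6 ha
Total Volume = 19735 m^3

19735


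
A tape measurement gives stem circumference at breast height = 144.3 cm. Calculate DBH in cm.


Formula: DBH = C / pi
DBH = 144.3 / pi
pi = 3.14159...
DBH = 45.9 cm

45.9


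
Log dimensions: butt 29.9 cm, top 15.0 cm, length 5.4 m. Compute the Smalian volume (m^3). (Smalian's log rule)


Smalian: V = (A1 + A2)/2 * L,  A = pi*(D/200)^2
A1 = pi*(29.9/200)^2 = 0.070215 m^2
A2 = pi*(15.0/200)^2 = 0.017671 m^2
V = (0.070215+0.017671)/2*5.4 = 0.2373 m^3

0.2373


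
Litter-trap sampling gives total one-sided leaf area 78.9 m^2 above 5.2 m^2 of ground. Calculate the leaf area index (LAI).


Formula: LAI = total leaf area / ground area  (dimensionless)
LAI = 78.9 m^2 / 5.2 m^2
LAI = 15.17

15.17


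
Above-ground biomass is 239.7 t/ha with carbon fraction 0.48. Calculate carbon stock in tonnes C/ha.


Formula: Carbon Stock = Biomass * Carbon Fraction
C = 239.7 t/ha * 0.48
C = 115.1 t C/ha

115.1


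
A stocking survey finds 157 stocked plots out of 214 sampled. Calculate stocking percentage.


Formula: Stocking % = stocked plots / total plots * 100
Stocking = 157 / 214 * 100
Stocking = 0.7336 * 100 = 73.4%

73.4


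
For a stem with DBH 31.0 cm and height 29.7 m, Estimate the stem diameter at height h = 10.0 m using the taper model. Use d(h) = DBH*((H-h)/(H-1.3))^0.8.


Taper: d(h) = DBH * ((H - h) / (H - 1.3))^0.8
Numerator = H - h = 29.7 - 10.0 = 19.7 m
Denominator = H - 1.3 = 29.7 - 1.3 = 28.4 m
Ratio = 19.7 / 28.4 = 0.69366
d = 31.0 * 0.69366^0.8 = 23.1 cm

23.1


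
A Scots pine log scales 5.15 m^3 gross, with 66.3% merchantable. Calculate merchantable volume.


Formula: MV = V_total * (merchantable_pct / 100)
Merchantable fraction = 66.3% / 100 = 0.663
MV = 5.15 m^3 * 0.663 = 3.414 m^3

3.414


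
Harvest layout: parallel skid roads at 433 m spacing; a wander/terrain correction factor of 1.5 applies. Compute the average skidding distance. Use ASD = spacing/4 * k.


Formula: ASD = (spacing / 4) * correction
Uncorrected distance = spacing / 4 = 433 / 4 = 108.25 m
ASD = 108.25 * 1.5 = 162 m

162


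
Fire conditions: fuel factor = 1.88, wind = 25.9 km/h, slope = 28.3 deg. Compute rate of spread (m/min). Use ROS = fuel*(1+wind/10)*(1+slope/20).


Formula: ROS = fuel * (1 + wind/10) * (1 + slope/20)
Wind factor = 1 + 25.9/10 = 3.59
Slope factor = 1 + 28.3/20 = 2.415
ROS = 1.88 * 3.59 * 2.415 = 16.3 m/min

16.3


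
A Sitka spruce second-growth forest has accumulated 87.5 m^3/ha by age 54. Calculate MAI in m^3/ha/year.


Formula: MAI = Total Volume / Stand Age
MAI = 87.5 m^3/ha / 54 years
MAI = 1.62 m^3/ha/year

1.62


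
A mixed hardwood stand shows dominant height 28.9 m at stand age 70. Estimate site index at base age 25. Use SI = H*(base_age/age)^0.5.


Formula: SI = H_dom * (base_age / age)^0.5
Age ratio = 25 / 70 = 0.35714
sqrt(age_ratio) = 0.59761
SI = 28.9 * 0.59761 = 17.3 m

17.3


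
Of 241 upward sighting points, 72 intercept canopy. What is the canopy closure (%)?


Formula: Canopy closure = covered points / total points * 100
Closure = 72 / 241 * 100
Closure = 0.2988 * 100 = 29.9%

29.9


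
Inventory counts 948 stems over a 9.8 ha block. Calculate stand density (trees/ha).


Formula: Stand Density = N_trees / Area_ha
Density = 948 trees / 9.8 ha
Density = 97 trees/ha

97


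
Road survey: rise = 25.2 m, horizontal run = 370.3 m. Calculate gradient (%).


Formula: Gradient = rise / run * 100
Gradient = 25.2 / 370.3 * 100 = 6.8%

6.8


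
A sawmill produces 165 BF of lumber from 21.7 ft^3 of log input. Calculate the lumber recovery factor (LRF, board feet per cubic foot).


Formula: LRF = Lumber Output (BF) / Log Input (ft^3)
LRF = 165 BF / 21.7 ft^3
LRF = 7.6 BF/ft^3

7.6


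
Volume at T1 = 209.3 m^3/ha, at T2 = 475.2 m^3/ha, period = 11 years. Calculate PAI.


Formula: PAI = (V_T2 - V_T1) / (T2 - T1)
Volume increment = 475.2 - 209.3 = 265.9 m^3/ha
PAI = 265.9 / 11 = 24.17 m^3/ha/year

24.17


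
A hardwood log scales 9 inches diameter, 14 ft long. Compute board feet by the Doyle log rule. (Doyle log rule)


Doyle: BF = (D - 4)^2 * L / 16
Adjusted diameter = 9 - 4 = 5 in
(D-4)^2 = 5^2 = 25
BF = 25 * 14 / 16 = 22 BF

22


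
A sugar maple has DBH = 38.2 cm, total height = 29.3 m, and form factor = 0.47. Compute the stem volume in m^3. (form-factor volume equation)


Formula: V = pi * (DBH/200)^2 * H * ff
Radius = DBH/200 = 38.2/200 = 0.191 m
Radius^2 = 0.191^2 = 0.036481 m^2
V = pi * 0.036481 * 29.3 * 0.47
V = 1.578 m^3

1.578


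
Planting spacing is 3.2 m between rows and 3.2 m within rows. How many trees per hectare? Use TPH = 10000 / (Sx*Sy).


Formula: TPH = 10000 m^2/ha / (spacing_x * spacing_y)
Area per tree = 3.2 m * 3.2 m = 10.24 m^2
TPH = 10000 / 10.24 = 977 trees/ha

977


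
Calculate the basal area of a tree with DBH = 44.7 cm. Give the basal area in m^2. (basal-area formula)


Formula: BA = pi * (DBH/2)^2 / 10000  (cm^2 to m^2)
Radius = DBH/2 = 44.7/2 = 22.35 cm
BA = pi * 22.35^2 / 10000
   = 1569.2962 cm^2 / 10000
   = 0.1569 m^2

0.1569


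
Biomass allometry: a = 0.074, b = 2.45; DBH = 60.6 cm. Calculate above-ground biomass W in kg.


Formula: W = a * DBH^b  (allometric power law)
DBH^b = 60.6^2.45 = 23284.0182
W = 0.074 * 23284.0182 = 1723.0 kg

1723.0


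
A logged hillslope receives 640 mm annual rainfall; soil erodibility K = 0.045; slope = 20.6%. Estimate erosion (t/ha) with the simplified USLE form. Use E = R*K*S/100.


Formula: E = R * K * S / 100  (simplified USLE)
R * K = 640 * 0.045 = 28.8
E = 28.8 * 20.6 / 100 = 5.93 t/ha

5.93


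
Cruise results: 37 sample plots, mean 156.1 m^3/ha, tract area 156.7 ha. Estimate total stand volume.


Formula: Total Volume = Mean Volume per ha * Total Area
Total Volume = 156.1 m^3/ha * 156.7 ha
Total Volume = 24461 m^3

24461


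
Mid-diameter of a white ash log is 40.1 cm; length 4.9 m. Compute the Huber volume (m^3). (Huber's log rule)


Huber: V = Am * L,  Am = pi*(Dm/200)^2
Am = pi*(40.1/200)^2 = 0.126293 m^2
V = 0.126293*4.9 = 0.6188 m^3

0.6188


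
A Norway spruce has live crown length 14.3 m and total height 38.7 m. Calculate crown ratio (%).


Formula: Crown Ratio = (Crown Length / Total Height) * 100
CR = (14.3 m / 38.7 m) * 100
CR = 0.3695 * 100 = 37.0%

37.0


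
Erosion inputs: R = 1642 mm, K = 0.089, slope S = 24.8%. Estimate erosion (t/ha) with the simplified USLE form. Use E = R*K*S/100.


Formula: E = R * K * S / 100  (simplified USLE)
R * K = 1642 * 0.089 = 146.138
E = 146.138 * 24.8 / 100 = 36.24 t/ha

36.24


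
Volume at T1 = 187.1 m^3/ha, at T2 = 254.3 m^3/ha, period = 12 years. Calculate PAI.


Formula: PAI = (V_T2 - V_T1) / (T2 - T1)
Volume increment = 254.3 - 187.1 = 67.2 m^3/ha
PAI = 67.2 / 12 = 5.6 m^3/ha/year

5.6


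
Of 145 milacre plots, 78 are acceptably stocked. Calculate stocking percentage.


Formula: Stocking % = stocked plots / total plots * 100
Stocking = 78 / 145 * 100
Stocking = 0.5379 * 100 = 53.8%

53.8


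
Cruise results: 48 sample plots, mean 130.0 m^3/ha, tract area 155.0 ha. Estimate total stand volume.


Formula: Total Volume = Mean Volume per ha * Total Area
Total Volume = 130.0 m^3/ha * 155.0 ha
Total Volume = 20150 m^3

20150


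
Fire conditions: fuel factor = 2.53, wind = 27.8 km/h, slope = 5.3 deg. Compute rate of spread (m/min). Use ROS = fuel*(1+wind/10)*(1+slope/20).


Formula: ROS = fuel * (1 + wind/10) * (1 + slope/20)
Wind factor = 1 + 27.8/10 = 3.78
Slope factor = 1 + 5.3/20 = 1.265
ROS = 2.53 * 3.78 * 1.265 = 12.1 m/min

12.1


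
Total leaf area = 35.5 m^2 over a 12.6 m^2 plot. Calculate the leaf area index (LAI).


Formula: LAI = total leaf area / ground area  (dimensionless)
LAI = 35.5 m^2 / 12.6 m^2
LAI = 2.82

2.82


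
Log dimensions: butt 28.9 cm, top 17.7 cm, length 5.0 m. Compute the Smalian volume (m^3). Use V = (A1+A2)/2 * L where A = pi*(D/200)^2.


Smalian: V = (A1 + A2)/2 * L,  A = pi*(D/200)^2
A1 = pi*(28.9/200)^2 = 0.065597 m^2
A2 = pi*(17.7/200)^2 = 0.024606 m^2
V = (0.065597+0.024606)/2*5.0 = 0.2255 m^3

0.2255


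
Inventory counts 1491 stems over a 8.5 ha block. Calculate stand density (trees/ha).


Formula: Stand Density = N_trees / Area_ha
Density = 1491 trees / 8.5 ha
Density = 175 trees/ha

175


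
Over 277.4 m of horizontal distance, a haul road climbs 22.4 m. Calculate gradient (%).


Formula: Gradient = rise / run * 100
Gradient = 22.4 / 277.4 * 100 = 8.1%

8.1


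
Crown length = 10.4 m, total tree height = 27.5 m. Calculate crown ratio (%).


Formula: Crown Ratio = (Crown Length / Total Height) * 100
CR = (10.4 m / 27.5 m) * 100
CR = 0.3782 * 100 = 37.8%

37.8


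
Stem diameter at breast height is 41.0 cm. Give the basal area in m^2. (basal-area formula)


Formula: BA = pi * (DBH/2)^2 / 10000  (cm^2 to m^2)
Radius = DBH/2 = 41.0/2 = 20.5 cm
BA = pi * 20.5^2 / 10000
   = 1320.2543 cm^2 / 10000
   = 0.132 m^2

0.132


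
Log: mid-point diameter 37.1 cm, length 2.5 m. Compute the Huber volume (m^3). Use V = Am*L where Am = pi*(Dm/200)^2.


Huber: V = Am * L,  Am = pi*(Dm/200)^2
Am = pi*(37.1/200)^2 = 0.108103 m^2
V = 0.108103*2.5 = 0.2703 m^3

0.2703


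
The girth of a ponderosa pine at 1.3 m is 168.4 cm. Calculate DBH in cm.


Formula: DBH = C / pi
DBH = 168.4 / pi
pi = 3.14159...
DBH = 53.6 cm

53.6


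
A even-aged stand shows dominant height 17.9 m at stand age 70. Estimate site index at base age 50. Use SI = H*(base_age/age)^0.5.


Formula: SI = H_dom * (base_age / age)^0.5
Age ratio = 50 / 70 = 0.71429
sqrt(age_ratio) = 0.84515
SI = 17.9 * 0.84515 = 15.1 m

15.1


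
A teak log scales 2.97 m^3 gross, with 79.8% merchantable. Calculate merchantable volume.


Formula: MV = V_total * (merchantable_pct / 100)
Merchantable fraction = 79.8% / 100 = 0.798
MV = 2.97 m^3 * 0.798 = 2.37 m^3

2.37


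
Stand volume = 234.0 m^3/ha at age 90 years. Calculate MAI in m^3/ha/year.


Formula: MAI = Total Volume / Stand Age
MAI = 234.0 m^3/ha / 90 years
MAI = 2.6 m^3/ha/year

2.6


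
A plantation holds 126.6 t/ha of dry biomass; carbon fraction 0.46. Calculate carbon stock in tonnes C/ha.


Formula: Carbon Stock = Biomass * Carbon Fraction
C = 126.6 t/ha * 0.46
C = 58.2 t C/ha

58.2


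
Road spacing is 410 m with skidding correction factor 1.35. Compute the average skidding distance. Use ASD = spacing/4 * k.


Formula: ASD = (spacing / 4) * correction
Uncorrected distance = spacing / 4 = 410 / 4 = 102.5 m
ASD = 102.5 * 1.35 = 138 m

138


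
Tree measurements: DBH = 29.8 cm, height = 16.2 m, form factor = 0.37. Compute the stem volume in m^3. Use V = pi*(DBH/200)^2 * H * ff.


Formula: V = pi * (DBH/200)^2 * H * ff
Radius = DBH/200 = 29.8/200 = 0.149 m
Radius^2 = 0.149^2 = 0.022201 m^2
V = pi * 0.022201 * 16.2 * 0.37
V = 0.418 m^3

0.418


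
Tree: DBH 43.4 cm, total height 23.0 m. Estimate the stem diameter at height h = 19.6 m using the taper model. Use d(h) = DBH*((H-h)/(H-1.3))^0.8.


Taper: d(h) = DBH * ((H - h) / (H - 1.3))^0.8
Numerator = H - h = 23.0 - 19.6 = 3.4 m
Denominator = H - 1.3 = 23.0 - 1.3 = 21.7 m
Ratio = 3.4 / 21.7 = 0.15668
d = 43.4 * 0.15668^0.8 = 9.9 cm

9.9


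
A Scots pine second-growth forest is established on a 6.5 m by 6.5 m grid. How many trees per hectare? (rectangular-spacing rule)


Formula: TPH = 10000 m^2/ha / (spacing_x * spacing_y)
Area per tree = 6.5 m * 6.5 m = 42.25 m^2
TPH = 10000 / 42.25 = 237 trees/ha

237


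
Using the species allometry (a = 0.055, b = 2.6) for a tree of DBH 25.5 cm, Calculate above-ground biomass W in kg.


Formula: W = a * DBH^b  (allometric power law)
DBH^b = 25.5^2.6 = 4539.4629
W = 0.055 * 4539.4629 = 249.7 kg

249.7


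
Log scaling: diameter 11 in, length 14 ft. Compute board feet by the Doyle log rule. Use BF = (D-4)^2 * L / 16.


Doyle: BF = (D - 4)^2 * L / 16
Adjusted diameter = 11 - 4 = 7 in
(D-4)^2 = 7^2 = 49
BF = 49 * 14 / 16 = 43 BF

43


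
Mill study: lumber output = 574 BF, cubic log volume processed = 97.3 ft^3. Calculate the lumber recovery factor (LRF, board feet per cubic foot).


Formula: LRF = Lumber Output (BF) / Log Input (ft^3)
LRF = 574 BF / 97.3 ft^3
LRF = 5.9 BF/ft^3

5.9


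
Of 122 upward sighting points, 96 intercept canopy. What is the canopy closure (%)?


Formula: Canopy closure = covered points / total points * 100
Closure = 96 / 122 * 100
Closure = 0.7869 * 100 = 78.7%

78.7


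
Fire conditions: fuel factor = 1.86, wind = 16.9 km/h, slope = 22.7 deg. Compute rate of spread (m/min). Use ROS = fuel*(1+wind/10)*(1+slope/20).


Formula: ROS = fuel * (1 + wind/10) * (1 + slope/20)
Wind factor = 1 + 16.9/10 = 2.69
Slope factor = 1 + 22.7/20 = 2.135
ROS = 1.86 * 2.69 * 2.135 = 10.68 m/min

10.68


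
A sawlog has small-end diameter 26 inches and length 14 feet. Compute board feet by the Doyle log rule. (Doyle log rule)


Doyle: BF = (D - 4)^2 * L / 16
Adjusted diameter = 26 - 4 = 22 in
(D-4)^2 = 22^2 = 484
BF = 484 * 14 / 16 = 424 BF

424


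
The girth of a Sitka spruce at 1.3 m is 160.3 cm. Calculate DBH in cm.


Formula: DBH = C / pi
DBH = 160.3 / pi
pi = 3.14159...
DBH = 51.0 cm

51.0


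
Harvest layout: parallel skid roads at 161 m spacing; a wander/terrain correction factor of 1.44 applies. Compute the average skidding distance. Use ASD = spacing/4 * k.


Formula: ASD = (spacing / 4) * correction
Uncorrected distance = spacing / 4 = 161 / 4 = 40.25 m
ASD = 40.25 * 1.44 = 58 m

58


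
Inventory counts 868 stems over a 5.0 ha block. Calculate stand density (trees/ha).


Formula: Stand Density = N_trees / Area_ha
Density = 868 trees / 5.0 ha
Density = 174 trees/ha

174


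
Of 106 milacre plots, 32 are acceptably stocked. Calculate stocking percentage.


Formula: Stocking % = stocked plots / total plots * 100
Stocking = 32 / 106 * 100
Stocking = 0.3019 * 100 = 30.2%

30.2


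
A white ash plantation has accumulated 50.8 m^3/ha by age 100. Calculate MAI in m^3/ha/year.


Formula: MAI = Total Volume / Stand Age
MAI = 50.8 m^3/ha / 100 years
MAI = 0.51 m^3/ha/year

0.51


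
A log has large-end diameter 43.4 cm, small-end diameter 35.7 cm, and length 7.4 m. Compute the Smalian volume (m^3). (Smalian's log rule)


Smalian: V = (A1 + A2)/2 * L,  A = pi*(D/200)^2
A1 = pi*(43.4/200)^2 = 0.147934 m^2
A2 = pi*(35.7/200)^2 = 0.100098 m^2
V = (0.147934+0.100098)/2*7.4 = 0.9177 m^3

0.9177


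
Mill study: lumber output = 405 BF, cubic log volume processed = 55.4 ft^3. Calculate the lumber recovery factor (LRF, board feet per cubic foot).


Formula: LRF = Lumber Output (BF) / Log Input (ft^3)
LRF = 405 BF / 55.4 ft^3
LRF = 7.31 BF/ft^3

7.31


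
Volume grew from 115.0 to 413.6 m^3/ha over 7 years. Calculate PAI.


Formula: PAI = (V_T2 - V_T1) / (T2 - T1)
Volume increment = 413.6 - 115.0 = 298.6 m^3/ha
PAI = 298.6 / 7 = 42.66 m^3/ha/year

42.66


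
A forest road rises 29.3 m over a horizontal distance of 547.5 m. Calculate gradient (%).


Formula: Gradient = rise / run * 100
Gradient = 29.3 / 547.5 * 100 = 5.4%

5.4


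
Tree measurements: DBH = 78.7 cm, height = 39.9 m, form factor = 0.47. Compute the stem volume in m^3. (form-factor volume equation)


Formula: V = pi * (DBH/200)^2 * H * ff
Radius = DBH/200 = 78.7/200 = 0.3935 m
Radius^2 = 0.3935^2 = 0.15484225 m^2
V = pi * 0.15484225 * 39.9 * 0.47
V = 9.122 m^3

9.122


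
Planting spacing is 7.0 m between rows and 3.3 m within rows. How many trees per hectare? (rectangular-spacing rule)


Formula: TPH = 10000 m^2/ha / (spacing_x * spacing_y)
Area per tree = 7.0 m * 3.3 m = 23.1 m^2
TPH = 10000 / 23.1 = 433 trees/ha

433


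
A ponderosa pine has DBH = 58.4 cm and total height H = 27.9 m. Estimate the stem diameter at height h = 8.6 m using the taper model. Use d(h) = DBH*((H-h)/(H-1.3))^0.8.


Taper: d(h) = DBH * ((H - h) / (H - 1.3))^0.8
Numerator = H - h = 27.9 - 8.6 = 19.3 m
Denominator = H - 1.3 = 27.9 - 1.3 = 26.6 m
Ratio = 19.3 / 26.6 = 0.72556
d = 58.4 * 0.72556^0.8 = 45.2 cm

45.2


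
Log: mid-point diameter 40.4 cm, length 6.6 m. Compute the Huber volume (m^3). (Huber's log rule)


Huber: V = Am * L,  Am = pi*(Dm/200)^2
Am = pi*(40.4/200)^2 = 0.12819 m^2
V = 0.12819*6.6 = 0.8461 m^3

0.8461


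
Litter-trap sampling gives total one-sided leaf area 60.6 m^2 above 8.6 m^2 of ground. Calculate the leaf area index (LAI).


Formula: LAI = total leaf area / ground area  (dimensionless)
LAI = 60.6 m^2 / 8.6 m^2
LAI = 7.05

7.05


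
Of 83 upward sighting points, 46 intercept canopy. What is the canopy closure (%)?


Formula: Canopy closure = covered points / total points * 100
Closure = 46 / 83 * 100
Closure = 0.5542 * 100 = 55.4%

55.4


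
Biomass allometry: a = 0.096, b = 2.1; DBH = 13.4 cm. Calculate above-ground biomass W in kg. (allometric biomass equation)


Formula: W = a * DBH^b  (allometric power law)
DBH^b = 13.4^2.1 = 232.7663
W = 0.096 * 232.7663 = 22.3 kg

22.3


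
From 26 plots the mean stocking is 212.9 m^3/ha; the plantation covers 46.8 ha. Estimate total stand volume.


Formula: Total Volume = Mean Volume per ha * Total Area
Total Volume = 212.9 m^3/ha * 46.8 ha
Total Volume = 9964 m^3

9964


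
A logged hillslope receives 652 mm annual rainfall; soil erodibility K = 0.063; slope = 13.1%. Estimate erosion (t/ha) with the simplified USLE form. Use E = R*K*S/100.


Formula: E = R * K * S / 100  (simplified USLE)
R * K = 652 * 0.063 = 41.076
E = 41.076 * 13.1 / 100 = 5.38 t/ha

5.38


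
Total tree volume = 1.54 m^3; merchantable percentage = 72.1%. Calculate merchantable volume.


Formula: MV = V_total * (merchantable_pct / 100)
Merchantable fraction = 72.1% / 100 = 0.721
MV = 1.54 m^3 * 0.721 = 1.11 m^3

1.11


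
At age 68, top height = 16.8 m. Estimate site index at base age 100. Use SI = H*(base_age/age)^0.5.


Formula: SI = H_dom * (base_age / age)^0.5
Age ratio = 100 / 68 = 1.47059
sqrt(age_ratio) = 1.21268
SI = 16.8 * 1.21268 = 20.4 m

20.4


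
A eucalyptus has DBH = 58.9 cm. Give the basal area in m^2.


Formula: BA = pi * (DBH/2)^2 / 10000  (cm^2 to m^2)
Radius = DBH/2 = 58.9/2 = 29.45 cm
BA = pi * 29.45^2 / 10000
   = 2724.7112 cm^2 / 10000
   = 0.2725 m^2

0.2725


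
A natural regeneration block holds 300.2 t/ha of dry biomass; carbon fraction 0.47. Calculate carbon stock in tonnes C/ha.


Formula: Carbon Stock = Biomass * Carbon Fraction
C = 300.2 t/ha * 0.47
C = 141.1 t C/ha

141.1


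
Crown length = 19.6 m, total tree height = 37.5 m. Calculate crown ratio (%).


Formula: Crown Ratio = (Crown Length / Total Height) * 100
CR = (19.6 m / 37.5 m) * 100
CR = 0.5227 * 100 = 52.3%

52.3


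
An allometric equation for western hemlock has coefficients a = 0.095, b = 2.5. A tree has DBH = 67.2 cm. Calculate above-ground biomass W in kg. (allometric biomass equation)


Formula: W = a * DBH^b  (allometric power law)
DBH^b = 67.2^2.5 = 37018.8721
W = 0.095 * 37018.8721 = 3516.8 kg

3516.8


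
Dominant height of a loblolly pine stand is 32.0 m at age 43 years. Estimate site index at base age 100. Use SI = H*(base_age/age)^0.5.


Formula: SI = H_dom * (base_age / age)^0.5
Age ratio = 100 / 43 = 2.32558
sqrt(age_ratio) = 1.52499
SI = 32.0 * 1.52499 = 48.8 m

48.8


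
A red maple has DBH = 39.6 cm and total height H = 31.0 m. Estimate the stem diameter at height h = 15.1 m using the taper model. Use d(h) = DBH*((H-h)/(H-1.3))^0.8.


Taper: d(h) = DBH * ((H - h) / (H - 1.3))^0.8
Numerator = H - h = 31.0 - 15.1 = 15.9 m
Denominator = H - 1.3 = 31.0 - 1.3 = 29.7 m
Ratio = 15.9 / 29.7 = 0.53535
d = 39.6 * 0.53535^0.8 = 24.0 cm

24.0


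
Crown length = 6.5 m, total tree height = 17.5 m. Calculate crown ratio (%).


Formula: Crown Ratio = (Crown Length / Total Height) * 100
CR = (6.5 m / 17.5 m) * 100
CR = 0.3714 * 100 = 37.1%

37.1


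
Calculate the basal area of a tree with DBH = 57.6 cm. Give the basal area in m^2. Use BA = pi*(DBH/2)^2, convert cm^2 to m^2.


Formula: BA = pi * (DBH/2)^2 / 10000  (cm^2 to m^2)
Radius = DBH/2 = 57.6/2 = 28.8 cm
BA = pi * 28.8^2 / 10000
   = 2605.7626 cm^2 / 10000
   = 0.2606 m^2

0.2606


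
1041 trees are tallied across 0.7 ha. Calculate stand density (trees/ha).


Formula: Stand Density = N_trees / Area_ha
Density = 1041 trees / 0.7 ha
Density = 1487 trees/ha

1487


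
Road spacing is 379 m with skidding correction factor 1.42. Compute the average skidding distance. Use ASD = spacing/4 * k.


Formula: ASD = (spacing / 4) * correction
Uncorrected distance = spacing / 4 = 379 / 4 = 94.75 m
ASD = 94.75 * 1.42 = 135 m

135


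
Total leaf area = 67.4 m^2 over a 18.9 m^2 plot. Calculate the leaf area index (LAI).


Formula: LAI = total leaf area / ground area  (dimensionless)
LAI = 67.4 m^2 / 18.9 m^2
LAI = 3.57

3.57


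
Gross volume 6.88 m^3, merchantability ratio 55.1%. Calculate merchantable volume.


Formula: MV = V_total * (merchantable_pct / 100)
Merchantable fraction = 55.1% / 100 = 0.551
MV = 6.88 m^3 * 0.551 = 3.791 m^3

3.791


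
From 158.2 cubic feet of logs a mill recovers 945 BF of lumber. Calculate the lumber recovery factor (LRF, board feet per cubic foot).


Formula: LRF = Lumber Output (BF) / Log Input (ft^3)
LRF = 945 BF / 158.2 ft^3
LRF = 5.97 BF/ft^3

5.97


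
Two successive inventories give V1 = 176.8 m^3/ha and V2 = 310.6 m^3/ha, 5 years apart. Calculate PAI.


Formula: PAI = (V_T2 - V_T1) / (T2 - T1)
Volume increment = 310.6 - 176.8 = 133.8 m^3/ha
PAI = 133.8 / 5 = 26.76 m^3/ha/year

26.76


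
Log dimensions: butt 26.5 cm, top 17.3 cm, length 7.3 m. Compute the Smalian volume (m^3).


Smalian: V = (A1 + A2)/2 * L,  A = pi*(D/200)^2
A1 = pi*(26.5/200)^2 = 0.055155 m^2
A2 = pi*(17.3/200)^2 = 0.023506 m^2
V = (0.055155+0.023506)/2*7.3 = 0.2871 m^3

0.2871


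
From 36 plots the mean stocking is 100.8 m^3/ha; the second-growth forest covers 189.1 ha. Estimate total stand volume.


Formula: Total Volume = Mean Volume per ha * Total Area
Total Volume = 100.8 m^3/ha * 189.1 ha
Total Volume = 19061 m^3

19061


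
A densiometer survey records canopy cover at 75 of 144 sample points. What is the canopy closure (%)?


Formula: Canopy closure = covered points / total points * 100
Closure = 75 / 144 * 100
Closure = 0.5208 * 100 = 52.1%

52.1


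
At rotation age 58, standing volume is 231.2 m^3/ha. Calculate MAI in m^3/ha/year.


Formula: MAI = Total Volume / Stand Age
MAI = 231.2 m^3/ha / 58 years
MAI = 3.99 m^3/ha/year

3.99


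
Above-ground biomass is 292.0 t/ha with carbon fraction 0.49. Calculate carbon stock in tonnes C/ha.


Formula: Carbon Stock = Biomass * Carbon Fraction
C = 292.0 t/ha * 0.49
C = 143.1 t C/ha

143.1


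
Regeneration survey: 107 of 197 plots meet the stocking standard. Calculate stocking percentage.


Formula: Stocking % = stocked plots / total plots * 100
Stocking = 107 / 197 * 100
Stocking = 0.5431 * 100 = 54.3%

54.3


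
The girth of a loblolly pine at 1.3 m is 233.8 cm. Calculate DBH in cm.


Formula: DBH = C / pi
DBH = 233.8 / pi
pi = 3.14159...
DBH = 74.4 cm

74.4


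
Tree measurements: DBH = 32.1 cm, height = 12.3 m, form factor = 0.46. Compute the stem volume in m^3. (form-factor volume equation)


Formula: V = pi * (DBH/200)^2 * H * ff
Radius = DBH/200 = 32.1/200 = 0.1605 m
Radius^2 = 0.1605^2 = 0.02576025 m^2
V = pi * 0.02576025 * 12.3 * 0.46
V = 0.458 m^3

0.458


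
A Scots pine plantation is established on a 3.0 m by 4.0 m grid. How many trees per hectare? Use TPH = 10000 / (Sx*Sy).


Formula: TPH = 10000 m^2/ha / (spacing_x * spacing_y)
Area per tree = 3.0 m * 4.0 m = 12.0 m^2
TPH = 10000 / 12.0 = 833 trees/ha

833


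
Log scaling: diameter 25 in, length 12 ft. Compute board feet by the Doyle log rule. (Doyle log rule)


Doyle: BF = (D - 4)^2 * L / 16
Adjusted diameter = 25 - 4 = 21 in
(D-4)^2 = 21^2 = 441
BF = 441 * 12 / 16 = 331 BF

331


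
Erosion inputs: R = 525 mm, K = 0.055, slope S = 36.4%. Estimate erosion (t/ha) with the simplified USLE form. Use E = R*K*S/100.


Formula: E = R * K * S / 100  (simplified USLE)
R * K = 525 * 0.055 = 28.875
E = 28.875 * 36.4 / 100 = 10.51 t/ha

10.51


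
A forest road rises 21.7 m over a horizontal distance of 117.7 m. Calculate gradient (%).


Formula: Gradient = rise / run * 100
Gradient = 21.7 / 117.7 * 100 = 18.4%

18.4


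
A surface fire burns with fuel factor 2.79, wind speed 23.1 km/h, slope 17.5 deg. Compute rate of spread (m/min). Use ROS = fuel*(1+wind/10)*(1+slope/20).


Formula: ROS = fuel * (1 + wind/10) * (1 + slope/20)
Wind factor = 1 + 23.1/10 = 3.31
Slope factor = 1 + 17.5/20 = 1.875
ROS = 2.79 * 3.31 * 1.875 = 17.32 m/min

17.32


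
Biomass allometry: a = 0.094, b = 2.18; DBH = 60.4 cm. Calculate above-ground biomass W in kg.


Formula: W = a * DBH^b  (allometric power law)
DBH^b = 60.4^2.18 = 7632.3895
W = 0.094 * 7632.3895 = 717.4 kg

717.4


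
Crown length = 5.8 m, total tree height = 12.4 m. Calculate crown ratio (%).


Formula: Crown Ratio = (Crown Length / Total Height) * 100
CR = (5.8 m / 12.4 m) * 100
CR = 0.4677 * 100 = 46.8%

46.8


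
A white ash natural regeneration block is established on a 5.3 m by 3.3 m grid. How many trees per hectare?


Formula: TPH = 10000 m^2/ha / (spacing_x * spacing_y)
Area per tree = 5.3 m * 3.3 m = 17.49 m^2
TPH = 10000 / 17.49 = 572 trees/ha

572


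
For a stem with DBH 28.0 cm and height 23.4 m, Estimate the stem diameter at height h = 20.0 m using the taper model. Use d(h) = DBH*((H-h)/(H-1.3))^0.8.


Taper: d(h) = DBH * ((H - h) / (H - 1.3))^0.8
Numerator = H - h = 23.4 - 20.0 = 3.4 m
Denominator = H - 1.3 = 23.4 - 1.3 = 22.1 m
Ratio = 3.4 / 22.1 = 0.15385
d = 28.0 * 0.15385^0.8 = 6.3 cm

6.3


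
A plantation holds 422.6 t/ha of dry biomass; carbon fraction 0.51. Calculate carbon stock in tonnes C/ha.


Formula: Carbon Stock = Biomass * Carbon Fraction
C = 422.6 t/ha * 0.51
C = 215.5 t C/ha

215.5


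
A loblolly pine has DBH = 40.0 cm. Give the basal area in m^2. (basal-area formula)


Formula: BA = pi * (DBH/2)^2 / 10000  (cm^2 to m^2)
Radius = DBH/2 = 40.0/2 = 20.0 cm
BA = pi * 20.0^2 / 10000
   = 1256.6371 cm^2 / 10000
   = 0.1257 m^2

0.1257


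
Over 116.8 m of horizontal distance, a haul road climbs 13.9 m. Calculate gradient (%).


Formula: Gradient = rise / run * 100
Gradient = 13.9 / 116.8 * 100 = 11.9%

11.9


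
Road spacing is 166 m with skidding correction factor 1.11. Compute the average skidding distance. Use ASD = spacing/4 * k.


Formula: ASD = (spacing / 4) * correction
Uncorrected distance = spacing / 4 = 166 / 4 = 41.5 m
ASD = 41.5 * 1.11 = 46 m

46


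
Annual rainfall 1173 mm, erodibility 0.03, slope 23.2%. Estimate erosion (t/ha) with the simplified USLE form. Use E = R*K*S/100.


Formula: E = R * K * S / 100  (simplified USLE)
R * K = 1173 * 0.03 = 35.19
E = 35.19 * 23.2 / 100 = 8.16 t/ha

8.16


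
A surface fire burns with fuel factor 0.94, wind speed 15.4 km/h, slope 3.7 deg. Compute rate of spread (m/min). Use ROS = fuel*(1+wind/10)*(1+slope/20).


Formula: ROS = fuel * (1 + wind/10) * (1 + slope/20)
Wind factor = 1 + 15.4/10 = 2.54
Slope factor = 1 + 3.7/20 = 1.185
ROS = 0.94 * 2.54 * 1.185 = 2.83 m/min

2.83


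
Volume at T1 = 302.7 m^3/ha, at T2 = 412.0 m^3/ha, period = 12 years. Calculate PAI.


Formula: PAI = (V_T2 - V_T1) / (T2 - T1)
Volume increment = 412.0 - 302.7 = 109.3 m^3/ha
PAI = 109.3 / 12 = 9.11 m^3/ha/year

9.11


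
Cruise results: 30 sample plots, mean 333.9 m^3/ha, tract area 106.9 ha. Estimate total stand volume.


Formula: Total Volume = Mean Volume per ha * Total Area
Total Volume = 333.9 m^3/ha * 106.9 ha
Total Volume = 35694 m^3

35694


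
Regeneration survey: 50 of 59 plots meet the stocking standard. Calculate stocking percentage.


Formula: Stocking % = stocked plots / total plots * 100
Stocking = 50 / 59 * 100
Stocking = 0.8475 * 100 = 84.7%

84.7


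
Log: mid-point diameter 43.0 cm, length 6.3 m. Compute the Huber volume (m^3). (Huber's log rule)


Huber: V = Am * L,  Am = pi*(Dm/200)^2
Am = pi*(43.0/200)^2 = 0.14522 m^2
V = 0.14522*6.3 = 0.9149 m^3

0.9149


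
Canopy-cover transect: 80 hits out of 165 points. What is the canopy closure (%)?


Formula: Canopy closure = covered points / total points * 100
Closure = 80 / 165 * 100
Closure = 0.4848 * 100 = 48.5%

48.5


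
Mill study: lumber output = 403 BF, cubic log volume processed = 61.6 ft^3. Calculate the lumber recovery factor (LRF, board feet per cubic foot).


Formula: LRF = Lumber Output (BF) / Log Input (ft^3)
LRF = 403 BF / 61.6 ft^3
LRF = 6.54 BF/ft^3

6.54


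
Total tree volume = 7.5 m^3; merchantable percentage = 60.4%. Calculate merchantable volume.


Formula: MV = V_total * (merchantable_pct / 100)
Merchantable fraction = 60.4% / 100 = 0.604
MV = 7.5 m^3 * 0.604 = 4.53 m^3

4.53


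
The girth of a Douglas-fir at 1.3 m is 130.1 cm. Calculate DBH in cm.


Formula: DBH = C / pi
DBH = 130.1 / pi
pi = 3.14159...
DBH = 41.4 cm

41.4


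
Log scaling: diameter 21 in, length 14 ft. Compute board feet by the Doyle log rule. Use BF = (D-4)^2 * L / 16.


Doyle: BF = (D - 4)^2 * L / 16
Adjusted diameter = 21 - 4 = 17 in
(D-4)^2 = 17^2 = 289
BF = 289 * 14 / 16 = 253 BF

253


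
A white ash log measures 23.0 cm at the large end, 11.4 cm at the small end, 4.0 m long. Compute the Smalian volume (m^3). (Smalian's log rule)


Smalian: V = (A1 + A2)/2 * L,  A = pi*(D/200)^2
A1 = pi*(23.0/200)^2 = 0.041548 m^2
A2 = pi*(11.4/200)^2 = 0.010207 m^2
V = (0.041548+0.010207)/2*4.0 = 0.1035 m^3

0.1035


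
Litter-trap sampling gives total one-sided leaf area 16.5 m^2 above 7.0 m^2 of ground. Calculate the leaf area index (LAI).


Formula: LAI = total leaf area / ground area  (dimensionless)
LAI = 16.5 m^2 / 7.0 m^2
LAI = 2.36

2.36
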